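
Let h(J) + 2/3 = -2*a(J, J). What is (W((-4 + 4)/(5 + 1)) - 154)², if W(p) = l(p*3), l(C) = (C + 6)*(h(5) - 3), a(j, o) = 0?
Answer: 30976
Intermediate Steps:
h(J) = -⅔ (h(J) = -⅔ - 2*0 = -⅔ + 0 = -⅔)
l(C) = -22 - 11*C/3 (l(C) = (C + 6)*(-⅔ - 3) = (6 + C)*(-11/3) = -22 - 11*C/3)
W(p) = -22 - 11*p (W(p) = -22 - 11*p*3/3 = -22 - 11*p)
(W((-4 + 4)/(5 + 1)) - 154)² = ((-22 - 11*(-4 + 4)/(5 + 1)) - 154)² = ((-22 - 0/6) - 154)² = ((-22 - 11*0) - 154)² = ((-22 + 0) - 154)² = (-22 - 154)² = (-176)² = 30976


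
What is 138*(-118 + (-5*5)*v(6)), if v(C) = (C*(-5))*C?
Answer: 604716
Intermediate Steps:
v(C) = -5*C² (v(C) = (-5*C)*C = -5*C²)
138*(-118 + (-5*5)*v(6)) = 138*(-118 + (-5*5)*(-5*6²)) = 138*(-118 - (-125)*36) = 138*(-118 - 25*(-180)) = 138*(-118 + 4500) = 138*4382 = 604716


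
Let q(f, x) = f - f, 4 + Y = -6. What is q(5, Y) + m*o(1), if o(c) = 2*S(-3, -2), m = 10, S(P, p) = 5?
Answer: 100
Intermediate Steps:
Y = -10 (Y = -4 - 6 = -10)
o(c) = 10 (o(c) = 2*5 = 10)
q(f, x) = 0
q(5, Y) + m*o(1) = 0 + 10*10 = 0 + 100 = 100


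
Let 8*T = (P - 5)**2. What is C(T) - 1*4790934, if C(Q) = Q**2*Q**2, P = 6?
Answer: -19623665663/4096 ≈ -4.7909e+6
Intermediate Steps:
T = 1/8 (T = (6 - 5)**2/8 = (1/8)*1**2 = (1/8)*1 = 1/8 ≈ 0.12500)
C(Q) = Q**4
C(T) - 1*4790934 = (1/8)**4 - 1*4790934 = 1/4096 - 4790934 = -19623665663/4096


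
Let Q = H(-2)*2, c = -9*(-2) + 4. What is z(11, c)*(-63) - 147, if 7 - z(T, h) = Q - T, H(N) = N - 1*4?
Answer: -2037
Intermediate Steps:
H(N) = -4 + N (H(N) = N - 4 = -4 + N)
c = 22 (c = -3*(-6) + 4 = 18 + 4 = 22)
Q = -12 (Q = (-4 - 2)*2 = -6*2 = -12)
z(T, h) = 19 + T (z(T, h) = 7 - (-12 - T) = 7 + (12 + T) = 19 + T)
z(11, c)*(-63) - 147 = (19 + 11)*(-63) - 147 = 30*(-63) - 147 = -1890 - 147 = -2037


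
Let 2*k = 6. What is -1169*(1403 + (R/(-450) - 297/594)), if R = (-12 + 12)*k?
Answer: -3279045/2 ≈ -1.6395e+6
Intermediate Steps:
k = 3 (k = (1/2)*6 = 3)
R = 0 (R = (-12 + 12)*3 = 0*3 = 0)
-1169*(1403 + (R/(-450) - 297/594)) = -1169*(1403 + (0/(-450) - 297/594)) = -1169*(1403 + (0*(-1/450) - 297*1/594)) = -1169*(1403 + (0 - 1/2)) = -1169*(1403 - 1/2) = -1169*2805/2 = -3279045/2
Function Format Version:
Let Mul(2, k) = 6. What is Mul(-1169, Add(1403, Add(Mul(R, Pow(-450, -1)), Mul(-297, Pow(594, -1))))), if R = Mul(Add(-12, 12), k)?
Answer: Rational(-3279045, 2) ≈ -1.6395e+6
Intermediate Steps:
k = 3 (k = Mul(Rational(1, 2), 6) = 3)
R = 0 (R = Mul(Add(-12, 12), 3) = Mul(0, 3) = 0)
Mul(-1169, Add(1403, Add(Mul(R, Pow(-450, -1)), Mul(-297, Pow(594, -1))))) = Mul(-1169, Add(1403, Add(Mul(0, Pow(-450, -1)), Mul(-297, Pow(594, -1))))) = Mul(-1169, Add(1403, Add(Mul(0, Rational(-1, 450)), Mul(-297, Rational(1, 594))))) = Mul(-1169, Add(1403, Add(0, Rational(-1, 2)))) = Mul(-1169, Add(1403, Rational(-1, 2))) = Mul(-1169, Rational(2805, 2)) = Rational(-3279045, 2)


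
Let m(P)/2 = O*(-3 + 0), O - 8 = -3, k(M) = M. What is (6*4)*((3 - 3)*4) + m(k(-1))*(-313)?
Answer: 9390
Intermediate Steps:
O = 5 (O = 8 - 3 = 5)
m(P) = -30 (m(P) = 2*(5*(-3 + 0)) = 2*(5*(-3)) = 2*(-15) = -30)
(6*4)*((3 - 3)*4) + m(k(-1))*(-313) = (6*4)*((3 - 3)*4) - 30*(-313) = 24*(0*4) + 9390 = 24*0 + 9390 = 0 + 9390 = 9390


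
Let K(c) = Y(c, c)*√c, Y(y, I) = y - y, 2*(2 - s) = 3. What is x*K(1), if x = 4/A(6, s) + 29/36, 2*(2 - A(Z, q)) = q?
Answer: 0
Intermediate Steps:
s = ½ (s = 2 - ½*3 = 2 - 3/2 = ½ ≈ 0.50000)
A(Z, q) = 2 - q/2
Y(y, I) = 0
K(c) = 0 (K(c) = 0*√c = 0)
x = 779/252 (x = 4/(2 - ½*½) + 29/36 = 4/(2 - ¼) + 29*(1/36) = 4/(7/4) + 29/36 = 4*(4/7) + 29/36 = 16/7 + 29/36 = 779/252 ≈ 3.0913)
x*K(1) = (779/252)*0 = 0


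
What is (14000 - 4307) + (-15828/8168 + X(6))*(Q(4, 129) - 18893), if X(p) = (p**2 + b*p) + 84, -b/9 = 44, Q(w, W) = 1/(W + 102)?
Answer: 3354501083904/78617 ≈ 4.2669e+7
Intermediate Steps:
Q(w, W) = 1/(102 + W)
b = -396 (b = -9*44 = -396)
X(p) = 84 + p**2 - 396*p (X(p) = (p**2 - 396*p) + 84 = 84 + p**2 - 396*p)
(14000 - 4307) + (-15828/8168 + X(6))*(Q(4, 129) - 18893) = (14000 - 4307) + (-15828/8168 + (84 + 6**2 - 396*6))*(1/(102 + 129) - 18893) = 9693 + (-15828*1/8168 + (84 + 36 - 2376))*(1/231 - 18893) = 9693 + (-3957/2042 - 2256)*(1/231 - 18893) = 9693 - 4610709/2042*(-4364282/231) = 9693 + 3353739049323/78617 = 3354501083904/78617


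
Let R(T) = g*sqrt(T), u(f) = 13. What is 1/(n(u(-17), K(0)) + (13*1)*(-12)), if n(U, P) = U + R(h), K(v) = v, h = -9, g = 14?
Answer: -143/22213 - 42*I/22213 ≈ -0.0064377 - 0.0018908*I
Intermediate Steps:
R(T) = 14*sqrt(T)
n(U, P) = U + 42*I (n(U, P) = U + 14*sqrt(-9) = U + 14*(3*I) = U + 42*I)
1/(n(u(-17), K(0)) + (13*1)*(-12)) = 1/((13 + 42*I) + (13*1)*(-12)) = 1/((13 + 42*I) + 13*(-12)) = 1/((13 + 42*I) - 156) = 1/(-143 + 42*I) = (-143 - 42*I)/22213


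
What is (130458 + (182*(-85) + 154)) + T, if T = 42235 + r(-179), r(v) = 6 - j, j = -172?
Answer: 157555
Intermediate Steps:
r(v) = 178 (r(v) = 6 - 1*(-172) = 6 + 172 = 178)
T = 42413 (T = 42235 + 178 = 42413)
(130458 + (182*(-85) + 154)) + T = (130458 + (182*(-85) + 154)) + 42413 = (130458 + (-15470 + 154)) + 42413 = (130458 - 15316) + 42413 = 115142 + 42413 = 157555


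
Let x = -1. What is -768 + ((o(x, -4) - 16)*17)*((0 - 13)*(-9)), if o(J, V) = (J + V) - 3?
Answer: -48504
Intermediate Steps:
o(J, V) = -3 + J + V
-768 + ((o(x, -4) - 16)*17)*((0 - 13)*(-9)) = -768 + (((-3 - 1 - 4) - 16)*17)*((0 - 13)*(-9)) = -768 + ((-8 - 16)*17)*(-13*(-9)) = -768 - 24*17*117 = -768 - 408*117 = -768 - 47736 = -48504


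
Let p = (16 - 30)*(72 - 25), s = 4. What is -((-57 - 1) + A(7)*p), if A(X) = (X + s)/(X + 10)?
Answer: 8224/17 ≈ 483.76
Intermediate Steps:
A(X) = (4 + X)/(10 + X) (A(X) = (X + 4)/(X + 10) = (4 + X)/(10 + X))
p = -658 (p = -14*47 = -658)
-((-57 - 1) + A(7)*p) = -((-57 - 1) + ((4 + 7)/(10 + 7))*(-658)) = -(-58 + (11/17)*(-658)) = -(-58 - 7238/17) = -1*(-8224/17) = 8224/17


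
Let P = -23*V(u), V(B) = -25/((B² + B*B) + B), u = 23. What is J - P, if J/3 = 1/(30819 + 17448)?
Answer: -402178/756183 ≈ -0.53185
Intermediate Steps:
V(B) = -25/(B + 2*B²) (V(B) = -25/((B² + B²) + B) = -25/(2*B² + B) = -25/(B + 2*B²))
J = 1/16089 (J = 3/(30819 + 17448) = 3/48267 = 3*(1/48267) = 1/16089 ≈ 6.2154e-5)
P = 25/47 (P = -(-575)/(23*(1 + 2*23)) = -(-575)/(23*(1 + 46)) = -(-575)/(23*47) = -23*(-25/1081) = 25/47 ≈ 0.53191)
J - P = 1/16089 - 1*25/47 = 1/16089 - 25/47 = -402178/756183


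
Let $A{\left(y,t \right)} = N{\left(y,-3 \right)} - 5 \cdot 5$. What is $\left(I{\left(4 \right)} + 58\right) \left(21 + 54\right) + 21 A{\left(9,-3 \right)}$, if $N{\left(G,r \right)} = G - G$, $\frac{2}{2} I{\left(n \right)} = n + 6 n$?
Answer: $5925$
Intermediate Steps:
$I{\left(n \right)} = 7 n$ ($I{\left(n \right)} = n + 6 n = 7 n$)
$N{\left(G,r \right)} = 0$
$A{\left(y,t \right)} = -25$ ($A{\left(y,t \right)} = 0 - 5 \cdot 5 = 0 - 25 = -25$)
$\left(I{\left(4 \right)} + 58\right) \left(21 + 54\right) + 21 A{\left(9,-3 \right)} = \left(7 \cdot 4 + 58\right) \left(21 + 54\right) + 21 \left(-25\right) = \left(28 + 58\right) 75 - 525 = 86 \cdot 75 - 525 = 6450 - 525 = 5925$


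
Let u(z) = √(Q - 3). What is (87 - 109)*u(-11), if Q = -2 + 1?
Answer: -44*I ≈ -44.0*I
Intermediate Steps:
Q = -1
u(z) = 2*I (u(z) = √(-1 - 3) = √(-4) = 2*I)
(87 - 109)*u(-11) = (87 - 109)*(2*I) = -44*I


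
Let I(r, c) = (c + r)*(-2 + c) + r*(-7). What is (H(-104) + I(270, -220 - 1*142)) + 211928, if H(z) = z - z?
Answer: 243526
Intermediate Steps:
H(z) = 0
I(r, c) = -7*r + (-2 + c)*(c + r) (I(r, c) = (-2 + c)*(c + r) - 7*r = -7*r + (-2 + c)*(c + r))
(H(-104) + I(270, -220 - 1*142)) + 211928 = (0 + ((-220 - 1*142)² - 9*270 - 2*(-220 - 1*142) + (-220 - 1*142)*270)) + 211928 = (0 + ((-220 - 142)² - 2430 - 2*(-220 - 142) + (-220 - 142)*270)) + 211928 = (0 + ((-362)² - 2430 - 2*(-362) - 362*270)) + 211928 = (0 + (131044 - 2430 + 724 - 97740)) + 211928 = (0 + 31598) + 211928 = 31598 + 211928 = 243526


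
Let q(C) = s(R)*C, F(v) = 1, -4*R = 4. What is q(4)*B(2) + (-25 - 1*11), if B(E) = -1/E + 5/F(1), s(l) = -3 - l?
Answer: -72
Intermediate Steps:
R = -1 (R = -1/4*4 = -1)
q(C) = -2*C (q(C) = (-3 - 1*(-1))*C = (-3 + 1)*C = -2*C)
B(E) = 5 - 1/E (B(E) = -1/E + 5/1 = -1/E + 5*1 = -1/E + 5 = 5 - 1/E)
q(4)*B(2) + (-25 - 1*11) = (-2*4)*(5 - 1/2) + (-25 - 1*11) = -8*(5 - 1*1/2) + (-25 - 11) = -8*(5 - 1/2) - 36 = -8*9/2 - 36 = -36 - 36 = -72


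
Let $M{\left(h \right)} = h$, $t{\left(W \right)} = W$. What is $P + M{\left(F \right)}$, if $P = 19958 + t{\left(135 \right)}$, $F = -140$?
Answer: $19953$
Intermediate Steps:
$P = 20093$ ($P = 19958 + 135 = 20093$)
$P + M{\left(F \right)} = 20093 - 140 = 19953$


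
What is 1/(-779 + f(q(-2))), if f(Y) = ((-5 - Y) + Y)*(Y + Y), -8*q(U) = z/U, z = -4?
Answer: -2/1553 ≈ -0.0012878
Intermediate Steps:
q(U) = 1/(2*U) (q(U) = -(-1)/(2*U) = 1/(2*U))
f(Y) = -10*Y
1/(-779 + f(q(-2))) = 1/(-779 - 5/(-2)) = 1/(-779 - 5*(-1)/2) = 1/(-779 - 10*(-¼)) = 1/(-779 + 5/2) = 1/(-1553/2) = -2/1553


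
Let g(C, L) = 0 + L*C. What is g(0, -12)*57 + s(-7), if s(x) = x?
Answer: -7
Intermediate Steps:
g(C, L) = C*L (g(C, L) = 0 + C*L = C*L)
g(0, -12)*57 + s(-7) = (0*(-12))*57 - 7 = 0*57 - 7 = 0 - 7 = -7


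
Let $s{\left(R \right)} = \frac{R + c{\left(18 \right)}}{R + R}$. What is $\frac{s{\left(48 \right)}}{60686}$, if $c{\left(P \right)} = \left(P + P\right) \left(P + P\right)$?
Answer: $\frac{7}{30343} \approx 0.0002307$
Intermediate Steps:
$c{\left(P \right)} = 4 P^{2}$ ($c{\left(P \right)} = 2 P 2 P = 4 P^{2}$)
$s{\left(R \right)} = \frac{1296 + R}{2 R}$ ($s{\left(R \right)} = \frac{R + 4 \cdot 18^{2}}{R + R} = \frac{R + 4 \cdot 324}{2 R} = \left(R + 1296\right) \frac{1}{2 R} = \left(1296 + R\right) \frac{1}{2 R} = \frac{1296 + R}{2 R}$)
$\frac{s{\left(48 \right)}}{60686} = \frac{\frac{1}{2} \cdot \frac{1}{48} \left(1296 + 48\right)}{60686} = \frac{1}{2} \cdot \frac{1}{48} \cdot 1344 \cdot \frac{1}{60686} = 14 \cdot \frac{1}{60686} = \frac{7}{30343}$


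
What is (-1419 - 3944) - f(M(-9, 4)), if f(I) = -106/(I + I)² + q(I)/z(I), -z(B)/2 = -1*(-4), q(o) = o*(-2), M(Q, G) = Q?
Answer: -1736777/324 ≈ -5360.4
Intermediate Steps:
q(o) = -2*o
z(B) = -8 (z(B) = -(-2)*(-4) = -2*4 = -8)
f(I) = -53/(2*I²) + I/4 (f(I) = -106/(I + I)² - 2*I/(-8) = -106*1/(4*I²) - 2*I*(-⅛) = -106*1/(4*I²) + I/4 = -53/(2*I²) + I/4)
(-1419 - 3944) - f(M(-9, 4)) = (-1419 - 3944) - (-106 + (-9)³)/(4*(-9)²) = -5363 - (-106 - 729)/(4*81) = -5363 - (-835)/(4*81) = -5363 - 1*(-835/324) = -5363 + 835/324 = -1736777/324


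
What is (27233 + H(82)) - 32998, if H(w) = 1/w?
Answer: -472729/82 ≈ -5765.0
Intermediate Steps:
(27233 + H(82)) - 32998 = (27233 + 1/82) - 32998 = 2233107/82 - 32998 = -472729/82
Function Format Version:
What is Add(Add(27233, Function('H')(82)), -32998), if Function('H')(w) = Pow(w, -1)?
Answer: Rational(-472729, 82) ≈ -5765.0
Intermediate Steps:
Add(Add(27233, Function('H')(82)), -32998) = Add(Add(27233, Pow(82, -1)), -32998) = Add(Add(27233, Rational(1, 82)), -32998) = Add(Rational(2233107, 82), -32998) = Rational(-472729, 82)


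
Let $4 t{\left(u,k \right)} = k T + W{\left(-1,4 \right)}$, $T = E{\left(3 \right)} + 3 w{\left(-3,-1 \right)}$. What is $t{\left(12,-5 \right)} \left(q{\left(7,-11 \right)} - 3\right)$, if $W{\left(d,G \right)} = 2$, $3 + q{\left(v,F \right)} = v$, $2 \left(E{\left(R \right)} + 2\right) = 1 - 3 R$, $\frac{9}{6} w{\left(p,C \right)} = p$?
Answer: $\frac{31}{2} \approx 15.5$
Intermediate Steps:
$w{\left(p,C \right)} = \frac{2 p}{3}$
$E{\left(R \right)} = - \frac{3}{2} - \frac{3 R}{2}$ ($E{\left(R \right)} = -2 + \frac{1 - 3 R}{2} = -2 - \left(- \frac{1}{2} + \frac{3 R}{2}\right) = - \frac{3}{2} - \frac{3 R}{2}$)
$q{\left(v,F \right)} = -3 + v$
$T = -12$ ($T = \left(- \frac{3}{2} - \frac{9}{2}\right) + 3 \cdot \frac{2}{3} \left(-3\right) = \left(- \frac{3}{2} - \frac{9}{2}\right) + 3 \left(-2\right) = -6 - 6 = -12$)
$t{\left(u,k \right)} = \frac{1}{2} - 3 k$ ($t{\left(u,k \right)} = \frac{k \left(-12\right) + 2}{4} = \frac{- 12 k + 2}{4} = \frac{2 - 12 k}{4} = \frac{1}{2} - 3 k$)
$t{\left(12,-5 \right)} \left(q{\left(7,-11 \right)} - 3\right) = \left(\frac{1}{2} - -15\right) \left(\left(-3 + 7\right) - 3\right) = \left(\frac{1}{2} + 15\right) \left(4 - 3\right) = \frac{31}{2} \cdot 1 = \frac{31}{2}$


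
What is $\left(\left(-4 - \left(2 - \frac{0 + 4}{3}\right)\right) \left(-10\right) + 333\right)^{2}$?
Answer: $\frac{1297321}{9} \approx 1.4415 \cdot 10^{5}$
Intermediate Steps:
$\left(\left(-4 - \left(2 - \frac{0 + 4}{3}\right)\right) \left(-10\right) + 333\right)^{2} = \left(\left(-4 + \left(\left(-4\right) \frac{1}{2} + 4 \cdot \frac{1}{3}\right)\right) \left(-10\right) + 333\right)^{2} = \left(\left(-4 + \left(-2 + \frac{4}{3}\right)\right) \left(-10\right) + 333\right)^{2} = \left(\left(-4 - \frac{2}{3}\right) \left(-10\right) + 333\right)^{2} = \left(\left(- \frac{14}{3}\right) \left(-10\right) + 333\right)^{2} = \left(\frac{140}{3} + 333\right)^{2} = \left(\frac{1139}{3}\right)^{2} = \frac{1297321}{9}$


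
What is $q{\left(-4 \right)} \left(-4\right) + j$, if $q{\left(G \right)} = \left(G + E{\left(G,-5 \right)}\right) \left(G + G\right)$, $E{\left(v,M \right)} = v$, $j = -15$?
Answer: $-271$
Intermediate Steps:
$q{\left(G \right)} = 4 G^{2}$ ($q{\left(G \right)} = \left(G + G\right) \left(G + G\right) = 2 G 2 G = 4 G^{2}$)
$q{\left(-4 \right)} \left(-4\right) + j = 4 \left(-4\right)^{2} \left(-4\right) - 15 = 4 \cdot 16 \left(-4\right) - 15 = 64 \left(-4\right) - 15 = -256 - 15 = -271$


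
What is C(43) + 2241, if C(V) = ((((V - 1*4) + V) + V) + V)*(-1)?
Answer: 2073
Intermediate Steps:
C(V) = 4 - 4*V (C(V) = ((((V - 4) + V) + V) + V)*(-1) = ((((-4 + V) + V) + V) + V)*(-1) = (((-4 + 2*V) + V) + V)*(-1) = ((-4 + 3*V) + V)*(-1) = (-4 + 4*V)*(-1) = 4 - 4*V)
C(43) + 2241 = (4 - 4*43) + 2241 = (4 - 172) + 2241 = -168 + 2241 = 2073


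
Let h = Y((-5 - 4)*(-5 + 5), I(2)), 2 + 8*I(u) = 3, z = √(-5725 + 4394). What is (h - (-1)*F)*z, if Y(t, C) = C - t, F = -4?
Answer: -341*I*√11/8 ≈ -141.37*I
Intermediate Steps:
z = 11*I*√11 (z = √(-1331) = 11*I*√11 ≈ 36.483*I)
I(u) = ⅛ (I(u) = -¼ + (⅛)*3 = -¼ + 3/8 = ⅛)
h = ⅛ (h = ⅛ - (-5 - 4)*(-5 + 5) = ⅛ - (-9)*0 = ⅛ - 1*0 = ⅛ + 0 = ⅛ ≈ 0.12500)
(h - (-1)*F)*z = (⅛ - (-1)*(-4))*(11*I*√11) = (⅛ - 1*4)*(11*I*√11) = (⅛ - 4)*(11*I*√11) = -341*I*√11/8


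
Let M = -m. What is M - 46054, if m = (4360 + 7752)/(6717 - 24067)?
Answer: -399512394/8675 ≈ -46053.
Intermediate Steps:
m = -6056/8675 (m = 12112/(-17350) = 12112*(-1/17350) = -6056/8675 ≈ -0.69810)
M = 6056/8675 (M = -1*(-6056/8675) = 6056/8675 ≈ 0.69810)
M - 46054 = 6056/8675 - 46054 = -399512394/8675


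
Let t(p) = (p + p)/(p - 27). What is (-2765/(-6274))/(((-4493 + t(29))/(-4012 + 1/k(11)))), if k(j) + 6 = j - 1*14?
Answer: 99841385/252064224 ≈ 0.39609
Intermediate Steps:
t(p) = 2*p/(-27 + p) (t(p) = (2*p)/(-27 + p) = 2*p/(-27 + p))
k(j) = -20 + j (k(j) = -6 + (j - 1*14) = -6 + (j - 14) = -6 + (-14 + j) = -20 + j)
(-2765/(-6274))/(((-4493 + t(29))/(-4012 + 1/k(11)))) = (-2765/(-6274))/(((-4493 + 2*29/(-27 + 29))/(-4012 + 1/(-20 + 11)))) = (-2765*(-1/6274))/(((-4493 + 2*29/2)/(-4012 + 1/(-9)))) = 2765/(6274*(((-4493 + 2*29*(½))/(-4012 - ⅑)))) = 2765/(6274*(((-4493 + 29)/(-36109/9)))) = 2765/(6274*((-4464*(-9/36109)))) = 2765/(6274*(40176/36109)) = (2765/6274)*(36109/40176) = 99841385/252064224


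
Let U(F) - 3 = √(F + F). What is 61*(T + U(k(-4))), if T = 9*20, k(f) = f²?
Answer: 11163 + 244*√2 ≈ 11508.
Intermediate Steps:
U(F) = 3 + √2*√F (U(F) = 3 + √(F + F) = 3 + √(2*F) = 3 + √2*√F)
T = 180
61*(T + U(k(-4))) = 61*(180 + (3 + √2*√((-4)²))) = 61*(180 + (3 + √2*√16)) = 61*(180 + (3 + √2*4)) = 61*(180 + (3 + 4*√2)) = 61*(183 + 4*√2) = 11163 + 244*√2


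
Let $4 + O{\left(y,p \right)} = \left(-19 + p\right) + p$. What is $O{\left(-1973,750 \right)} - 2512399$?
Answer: $-2510922$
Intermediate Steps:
$O{\left(y,p \right)} = -23 + 2 p$ ($O{\left(y,p \right)} = -4 + \left(\left(-19 + p\right) + p\right) = -4 + \left(-19 + 2 p\right) = -23 + 2 p$)
$O{\left(-1973,750 \right)} - 2512399 = \left(-23 + 2 \cdot 750\right) - 2512399 = \left(-23 + 1500\right) - 2512399 = 1477 - 2512399 = -2510922$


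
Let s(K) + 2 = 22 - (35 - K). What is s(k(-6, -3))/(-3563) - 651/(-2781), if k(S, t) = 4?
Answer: 783368/3302901 ≈ 0.23718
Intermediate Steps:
s(K) = -15 + K (s(K) = -2 + (22 - (35 - K)) = -2 + (22 + (-35 + K)) = -2 + (-13 + K) = -15 + K)
s(k(-6, -3))/(-3563) - 651/(-2781) = (-15 + 4)/(-3563) - 651/(-2781) = -11*(-1/3563) - 651*(-1/2781) = 11/3563 + 217/927 = 783368/3302901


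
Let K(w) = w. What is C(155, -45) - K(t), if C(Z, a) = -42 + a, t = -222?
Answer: 135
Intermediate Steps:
C(155, -45) - K(t) = (-42 - 45) - 1*(-222) = -87 + 222 = 135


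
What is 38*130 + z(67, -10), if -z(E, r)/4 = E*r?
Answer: 7620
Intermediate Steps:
z(E, r) = -4*E*r
38*130 + z(67, -10) = 38*130 - 4*67*(-10) = 4940 + 2680 = 7620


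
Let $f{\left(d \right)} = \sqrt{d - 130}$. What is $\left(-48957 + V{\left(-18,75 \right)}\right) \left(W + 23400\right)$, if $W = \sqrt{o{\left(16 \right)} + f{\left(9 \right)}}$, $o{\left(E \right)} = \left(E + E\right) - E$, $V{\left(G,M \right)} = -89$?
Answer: $-1147676400 - 49046 \sqrt{16 + 11 i} \approx -1.1479 \cdot 10^{9} - 64103.0 i$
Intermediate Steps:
$f{\left(d \right)} = \sqrt{-130 + d}$
$o{\left(E \right)} = E$ ($o{\left(E \right)} = 2 E - E = E$)
$W = \sqrt{16 + 11 i}$ ($W = \sqrt{16 + \sqrt{-130 + 9}} = \sqrt{16 + \sqrt{-121}} = \sqrt{16 + 11 i} \approx 4.2081 + 1.307 i$)
$\left(-48957 + V{\left(-18,75 \right)}\right) \left(W + 23400\right) = \left(-48957 - 89\right) \left(\sqrt{16 + 11 i} + 23400\right) = - 49046 \left(23400 + \sqrt{16 + 11 i}\right) = -1147676400 - 49046 \sqrt{16 + 11 i}$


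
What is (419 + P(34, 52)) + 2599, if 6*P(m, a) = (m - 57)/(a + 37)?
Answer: 1611589/534 ≈ 3018.0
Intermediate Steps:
P(m, a) = (-57 + m)/(6*(37 + a)) (P(m, a) = ((m - 57)/(a + 37))/6 = ((-57 + m)/(37 + a))/6 = (-57 + m)/(6*(37 + a)))
(419 + P(34, 52)) + 2599 = (419 + (-57 + 34)/(6*(37 + 52))) + 2599 = (419 + (⅙)*(-23)/89) + 2599 = (419 + (⅙)*(1/89)*(-23)) + 2599 = (419 - 23/534) + 2599 = 223723/534 + 2599 = 1611589/534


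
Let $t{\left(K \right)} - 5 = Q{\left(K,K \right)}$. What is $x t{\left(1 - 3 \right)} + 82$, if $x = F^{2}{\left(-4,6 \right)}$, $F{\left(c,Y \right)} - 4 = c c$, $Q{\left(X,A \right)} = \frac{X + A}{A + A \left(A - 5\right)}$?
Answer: $\frac{5846}{3} \approx 1948.7$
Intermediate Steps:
$Q{\left(X,A \right)} = \frac{A + X}{A + A \left(-5 + A\right)}$
$t{\left(K \right)} = 5 + \frac{2}{-4 + K}$ ($t{\left(K \right)} = 5 + \frac{K + K}{K \left(-4 + K\right)} = 5 + \frac{2 K}{K \left(-4 + K\right)} = 5 + \frac{2}{-4 + K}$)
$F{\left(c,Y \right)} = 4 + c^{2}$ ($F{\left(c,Y \right)} = 4 + c c = 4 + c^{2}$)
$x = 400$ ($x = \left(4 + \left(-4\right)^{2}\right)^{2} = \left(4 + 16\right)^{2} = 20^{2} = 400$)
$x t{\left(1 - 3 \right)} + 82 = 400 \frac{-18 + 5 \left(1 - 3\right)}{-4 + \left(1 - 3\right)} + 82 = 400 \frac{-18 + 5 \left(-2\right)}{-4 - 2} + 82 = 400 \frac{-18 - 10}{-6} + 82 = 400 \left(\left(- \frac{1}{6}\right) \left(-28\right)\right) + 82 = 400 \cdot \frac{14}{3} + 82 = \frac{5600}{3} + 82 = \frac{5846}{3}$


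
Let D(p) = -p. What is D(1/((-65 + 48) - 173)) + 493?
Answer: 93671/190 ≈ 493.01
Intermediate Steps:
D(1/((-65 + 48) - 173)) + 493 = -1/((-65 + 48) - 173) + 493 = -1/(-17 - 173) + 493 = -1/(-190) + 493 = -1*(-1/190) + 493 = 1/190 + 493 = 93671/190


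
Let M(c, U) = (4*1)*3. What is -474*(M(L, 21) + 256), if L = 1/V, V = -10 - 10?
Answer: -127032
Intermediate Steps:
V = -20
L = -1/20 (L = 1/(-20) = -1/20 ≈ -0.050000)
M(c, U) = 12 (M(c, U) = 4*3 = 12)
-474*(M(L, 21) + 256) = -474*(12 + 256) = -474*268 = -127032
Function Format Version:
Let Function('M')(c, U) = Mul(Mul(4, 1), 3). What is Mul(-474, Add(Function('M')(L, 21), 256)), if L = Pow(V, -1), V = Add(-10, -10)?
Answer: -127032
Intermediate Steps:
V = -20
L = Rational(-1, 20) (L = Pow(-20, -1) = Rational(-1, 20) ≈ -0.050000)
Function('M')(c, U) = 12 (Function('M')(c, U) = Mul(4, 3) = 12)
Mul(-474, Add(Function('M')(L, 21), 256)) = Mul(-474, Add(12, 256)) = Mul(-474, 268) = -127032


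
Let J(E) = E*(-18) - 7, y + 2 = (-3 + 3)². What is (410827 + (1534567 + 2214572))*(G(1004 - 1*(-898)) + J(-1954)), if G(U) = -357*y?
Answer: 149255420114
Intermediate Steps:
y = -2 (y = -2 + (-3 + 3)² = -2 + 0² = -2 + 0 = -2)
J(E) = -7 - 18*E (J(E) = -18*E - 7 = -7 - 18*E)
G(U) = 714 (G(U) = -357*(-2) = 714)
(410827 + (1534567 + 2214572))*(G(1004 - 1*(-898)) + J(-1954)) = (410827 + (1534567 + 2214572))*(714 + (-7 - 18*(-1954))) = (410827 + 3749139)*(714 + (-7 + 35172)) = 4159966*(714 + 35165) = 4159966*35879 = 149255420114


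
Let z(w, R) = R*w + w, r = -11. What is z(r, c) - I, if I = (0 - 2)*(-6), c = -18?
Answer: 175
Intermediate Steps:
z(w, R) = w + R*w
I = 12 (I = -2*(-6) = 12)
z(r, c) - I = -11*(1 - 18) - 1*12 = -11*(-17) - 12 = 187 - 12 = 175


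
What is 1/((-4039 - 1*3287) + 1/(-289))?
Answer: -289/2117215 ≈ -0.00013650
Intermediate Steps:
1/((-4039 - 1*3287) + 1/(-289)) = 1/((-4039 - 3287) - 1/289) = 1/(-7326 - 1/289) = 1/(-2117215/289) = -289/2117215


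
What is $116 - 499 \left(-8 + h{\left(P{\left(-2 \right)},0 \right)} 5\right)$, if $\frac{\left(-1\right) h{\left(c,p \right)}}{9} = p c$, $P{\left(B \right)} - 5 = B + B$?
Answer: $4108$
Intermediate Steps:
$P{\left(B \right)} = 5 + 2 B$ ($P{\left(B \right)} = 5 + \left(B + B\right) = 5 + 2 B$)
$h{\left(c,p \right)} = - 9 c p$ ($h{\left(c,p \right)} = - 9 p c = - 9 c p$)
$116 - 499 \left(-8 + h{\left(P{\left(-2 \right)},0 \right)} 5\right) = 116 - 499 \left(-8 + \left(-9\right) \left(5 + 2 \left(-2\right)\right) 0 \cdot 5\right) = 116 - 499 \left(-8 + \left(-9\right) \left(5 - 4\right) 0 \cdot 5\right) = 116 - 499 \left(-8 + \left(-9\right) 1 \cdot 0 \cdot 5\right) = 116 - 499 \left(-8 + 0 \cdot 5\right) = 116 - 499 \left(-8 + 0\right) = 116 - -3992 = 116 + 3992 = 4108$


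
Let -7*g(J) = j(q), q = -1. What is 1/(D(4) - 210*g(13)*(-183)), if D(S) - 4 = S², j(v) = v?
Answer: 1/5510 ≈ 0.00018149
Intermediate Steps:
g(J) = ⅐ (g(J) = -⅐*(-1) = ⅐)
D(S) = 4 + S²
1/(D(4) - 210*g(13)*(-183)) = 1/((4 + 4²) - 210*⅐*(-183)) = 1/((4 + 16) - 30*(-183)) = 1/(20 + 5490) = 1/5510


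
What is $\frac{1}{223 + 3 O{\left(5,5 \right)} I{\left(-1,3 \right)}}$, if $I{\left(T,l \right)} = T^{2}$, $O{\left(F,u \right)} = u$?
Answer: $\frac{1}{238} \approx 0.0042017$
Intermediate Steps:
$\frac{1}{223 + 3 O{\left(5,5 \right)} I{\left(-1,3 \right)}} = \frac{1}{223 + 3 \cdot 5 \left(-1\right)^{2}} = \frac{1}{223 + 15 \cdot 1} = \frac{1}{223 + 15} = \frac{1}{238}$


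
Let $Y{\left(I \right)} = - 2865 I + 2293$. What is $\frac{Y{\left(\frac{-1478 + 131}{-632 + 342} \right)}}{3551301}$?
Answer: $- \frac{638837}{205975458} \approx -0.0031015$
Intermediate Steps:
$Y{\left(I \right)} = 2293 - 2865 I$
$\frac{Y{\left(\frac{-1478 + 131}{-632 + 342} \right)}}{3551301} = \frac{2293 - 2865 \frac{-1478 + 131}{-632 + 342}}{3551301} = \left(2293 - 2865 \left(- \frac{1347}{-290}\right)\right) \frac{1}{3551301} = \left(2293 - 2865 \left(\left(-1347\right) \left(- \frac{1}{290}\right)\right)\right) \frac{1}{3551301} = \left(2293 - \frac{771831}{58}\right) \frac{1}{3551301} = \left(- \frac{638837}{58}\right) \frac{1}{3551301} = - \frac{638837}{205975458}$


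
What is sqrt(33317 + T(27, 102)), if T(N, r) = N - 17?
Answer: 69*sqrt(7) ≈ 182.56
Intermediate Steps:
T(N, r) = -17 + N
sqrt(33317 + T(27, 102)) = sqrt(33317 + (-17 + 27)) = sqrt(33317 + 10) = sqrt(33327) = 69*sqrt(7)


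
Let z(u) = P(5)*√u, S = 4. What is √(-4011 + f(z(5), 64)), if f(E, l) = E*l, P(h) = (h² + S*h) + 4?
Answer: √(-4011 + 3136*√5) ≈ 54.784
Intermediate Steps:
P(h) = 4 + h² + 4*h (P(h) = (h² + 4*h) + 4 = 4 + h² + 4*h)
z(u) = 49*√u (z(u) = (4 + 5² + 4*5)*√u = (4 + 25 + 20)*√u = 49*√u)
√(-4011 + f(z(5), 64)) = √(-4011 + (49*√5)*64) = √(-4011 + 3136*√5)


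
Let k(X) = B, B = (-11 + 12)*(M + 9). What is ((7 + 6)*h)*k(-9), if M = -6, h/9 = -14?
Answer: -4914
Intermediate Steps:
h = -126 (h = 9*(-14) = -126)
B = 3 (B = (-11 + 12)*(-6 + 9) = 1*3 = 3)
k(X) = 3
((7 + 6)*h)*k(-9) = ((7 + 6)*(-126))*3 = (13*(-126))*3 = -1638*3 = -4914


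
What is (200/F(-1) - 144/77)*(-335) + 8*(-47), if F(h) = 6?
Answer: -2521636/231 ≈ -10916.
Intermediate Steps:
(200/F(-1) - 144/77)*(-335) + 8*(-47) = (200/6 - 144/77)*(-335) + 8*(-47) = (200*(⅙) - 144*1/77)*(-335) - 376 = (100/3 - 144/77)*(-335) - 376 = (7268/231)*(-335) - 376 = -2434780/231 - 376 = -2521636/231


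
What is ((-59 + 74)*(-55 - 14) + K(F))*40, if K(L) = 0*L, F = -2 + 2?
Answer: -41400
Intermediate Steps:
F = 0
K(L) = 0
((-59 + 74)*(-55 - 14) + K(F))*40 = ((-59 + 74)*(-55 - 14) + 0)*40 = (15*(-69) + 0)*40 = (-1035 + 0)*40 = -1035*40 = -41400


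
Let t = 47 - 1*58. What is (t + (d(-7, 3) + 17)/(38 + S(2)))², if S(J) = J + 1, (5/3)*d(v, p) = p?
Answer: 4669921/42025 ≈ 111.12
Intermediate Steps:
d(v, p) = 3*p/5
S(J) = 1 + J
t = -11 (t = 47 - 58 = -11)
(t + (d(-7, 3) + 17)/(38 + S(2)))² = (-11 + ((⅗)*3 + 17)/(38 + (1 + 2)))² = (-11 + (9/5 + 17)/(38 + 3))² = (-11 + (94/5)/41)² = (-11 + (94/5)*(1/41))² = (-11 + 94/205)² = (-2161/205)² = 4669921/42025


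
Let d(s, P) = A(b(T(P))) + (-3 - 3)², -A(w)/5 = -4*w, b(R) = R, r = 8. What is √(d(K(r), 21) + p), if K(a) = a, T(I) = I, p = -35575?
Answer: I*√35119 ≈ 187.4*I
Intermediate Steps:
A(w) = 20*w (A(w) = -(-20)*w = 20*w)
d(s, P) = 36 + 20*P (d(s, P) = 20*P + (-3 - 3)² = 20*P + (-6)² = 20*P + 36 = 36 + 20*P)
√(d(K(r), 21) + p) = √((36 + 20*21) - 35575) = √((36 + 420) - 35575) = √(456 - 35575) = √(-35119) = I*√35119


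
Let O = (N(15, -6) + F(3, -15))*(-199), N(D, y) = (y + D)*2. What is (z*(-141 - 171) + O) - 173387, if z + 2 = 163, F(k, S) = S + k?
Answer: -224813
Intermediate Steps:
N(D, y) = 2*D + 2*y (N(D, y) = (D + y)*2 = 2*D + 2*y)
z = 161 (z = -2 + 163 = 161)
O = -1194 (O = ((2*15 + 2*(-6)) + (-15 + 3))*(-199) = ((30 - 12) - 12)*(-199) = (18 - 12)*(-199) = 6*(-199) = -1194)
(z*(-141 - 171) + O) - 173387 = (161*(-141 - 171) - 1194) - 173387 = (161*(-312) - 1194) - 173387 = (-50232 - 1194) - 173387 = -51426 - 173387 = -224813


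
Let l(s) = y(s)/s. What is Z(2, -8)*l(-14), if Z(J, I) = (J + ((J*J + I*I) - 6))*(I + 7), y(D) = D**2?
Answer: 896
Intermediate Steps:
l(s) = s (l(s) = s**2/s = s)
Z(J, I) = (7 + I)*(-6 + J + I**2 + J**2) (Z(J, I) = (J + ((J**2 + I**2) - 6))*(7 + I) = (J + ((I**2 + J**2) - 6))*(7 + I) = (J + (-6 + I**2 + J**2))*(7 + I) = (-6 + J + I**2 + J**2)*(7 + I) = (7 + I)*(-6 + J + I**2 + J**2))
Z(2, -8)*l(-14) = (-42 + (-8)**3 - 6*(-8) + 7*2 + 7*(-8)**2 + 7*2**2 - 8*2 - 8*2**2)*(-14) = (-42 - 512 + 48 + 14 + 7*64 + 7*4 - 16 - 8*4)*(-14) = (-42 - 512 + 48 + 14 + 448 + 28 - 16 - 32)*(-14) = -64*(-14) = 896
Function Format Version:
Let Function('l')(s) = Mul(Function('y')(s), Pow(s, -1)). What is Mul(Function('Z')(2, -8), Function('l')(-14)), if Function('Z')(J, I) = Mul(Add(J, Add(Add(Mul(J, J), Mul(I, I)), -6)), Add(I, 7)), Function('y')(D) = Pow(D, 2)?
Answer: 896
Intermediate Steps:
Function('l')(s) = s (Function('l')(s) = Mul(Pow(s, 2), Pow(s, -1)) = s)
Function('Z')(J, I) = Mul(Add(7, I), Add(-6, J, Pow(I, 2), Pow(J, 2))) (Function('Z')(J, I) = Mul(Add(J, Add(Add(Pow(J, 2), Pow(I, 2)), -6)), Add(7, I)) = Mul(Add(J, Add(Add(Pow(I, 2), Pow(J, 2)), -6)), Add(7, I)) = Mul(Add(J, Add(-6, Pow(I, 2), Pow(J, 2))), Add(7, I)) = Mul(Add(-6, J, Pow(I, 2), Pow(J, 2)), Add(7, I)) = Mul(Add(7, I), Add(-6, J, Pow(I, 2), Pow(J, 2))))
Mul(Function('Z')(2, -8), Function('l')(-14)) = Mul(Add(-42, Pow(-8, 3), Mul(-6, -8), Mul(7, 2), Mul(7, Pow(-8, 2)), Mul(7, Pow(2, 2)), Mul(-8, 2), Mul(-8, Pow(2, 2))), -14) = Mul(Add(-42, -512, 48, 14, Mul(7, 64), Mul(7, 4), -16, Mul(-8, 4)), -14) = Mul(Add(-42, -512, 48, 14, 448, 28, -16, -32), -14) = Mul(-64, -14) = 896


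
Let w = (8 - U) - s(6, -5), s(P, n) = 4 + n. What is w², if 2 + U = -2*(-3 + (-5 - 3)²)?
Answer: 17689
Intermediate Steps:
U = -124 (U = -2 - 2*(-3 + (-5 - 3)²) = -2 - 2*(-3 + (-8)²) = -2 - 2*(-3 + 64) = -2 - 2*61 = -2 - 122 = -124)
w = 133 (w = (8 - 1*(-124)) - (4 - 5) = (8 + 124) - 1*(-1) = 132 + 1 = 133)
w² = 133² = 17689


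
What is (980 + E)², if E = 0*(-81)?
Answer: 960400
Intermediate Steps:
E = 0
(980 + E)² = (980 + 0)² = 980² = 960400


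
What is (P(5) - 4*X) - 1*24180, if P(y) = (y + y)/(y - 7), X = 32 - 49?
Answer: -24117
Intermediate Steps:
X = -17
P(y) = 2*y/(-7 + y) (P(y) = (2*y)/(-7 + y) = 2*y/(-7 + y))
(P(5) - 4*X) - 1*24180 = (2*5/(-7 + 5) - 4*(-17)) - 1*24180 = (2*5/(-2) + 68) - 24180 = (2*5*(-½) + 68) - 24180 = (-5 + 68) - 24180 = 63 - 24180 = -24117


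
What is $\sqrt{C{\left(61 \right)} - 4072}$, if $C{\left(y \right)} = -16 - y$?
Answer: $3 i \sqrt{461} \approx 64.413 i$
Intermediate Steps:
$\sqrt{C{\left(61 \right)} - 4072} = \sqrt{\left(-16 - 61\right) - 4072} = \sqrt{-77 - 4072} = \sqrt{-4149} = 3 i \sqrt{461}$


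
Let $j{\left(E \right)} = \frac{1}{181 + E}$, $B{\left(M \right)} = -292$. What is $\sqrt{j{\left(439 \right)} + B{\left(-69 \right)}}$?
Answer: $\frac{i \sqrt{28061045}}{310} \approx 17.088 i$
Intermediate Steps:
$\sqrt{j{\left(439 \right)} + B{\left(-69 \right)}} = \sqrt{\frac{1}{181 + 439} - 292} = \sqrt{\frac{1}{620} - 292} = \sqrt{- \frac{181039}{620}} = \frac{i \sqrt{28061045}}{310}$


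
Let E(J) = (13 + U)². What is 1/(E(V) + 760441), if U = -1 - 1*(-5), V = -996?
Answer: 1/760730 ≈ 1.3145e-6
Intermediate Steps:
U = 4 (U = -1 + 5 = 4)
E(J) = 289 (E(J) = (13 + 4)² = 17² = 289)
1/(E(V) + 760441) = 1/(289 + 760441) = 1/760730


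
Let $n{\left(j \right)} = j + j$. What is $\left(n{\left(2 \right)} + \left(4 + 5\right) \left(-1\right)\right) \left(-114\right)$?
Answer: $570$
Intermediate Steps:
$n{\left(j \right)} = 2 j$
$\left(n{\left(2 \right)} + \left(4 + 5\right) \left(-1\right)\right) \left(-114\right) = \left(2 \cdot 2 + \left(4 + 5\right) \left(-1\right)\right) \left(-114\right) = \left(4 + 9 \left(-1\right)\right) \left(-114\right) = \left(4 - 9\right) \left(-114\right) = \left(-5\right) \left(-114\right) = 570$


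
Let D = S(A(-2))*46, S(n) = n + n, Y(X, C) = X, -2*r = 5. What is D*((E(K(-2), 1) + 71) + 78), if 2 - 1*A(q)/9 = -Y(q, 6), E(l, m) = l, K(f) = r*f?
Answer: 0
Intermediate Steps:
r = -5/2 (r = -½*5 = -5/2 ≈ -2.5000)
K(f) = -5*f/2
A(q) = 18 + 9*q (A(q) = 18 - (-9)*q = 18 + 9*q)
S(n) = 2*n
D = 0 (D = (2*(18 + 9*(-2)))*46 = (2*(18 - 18))*46 = (2*0)*46 = 0*46 = 0)
D*((E(K(-2), 1) + 71) + 78) = 0*((-5/2*(-2) + 71) + 78) = 0*((5 + 71) + 78) = 0*(76 + 78) = 0*154 = 0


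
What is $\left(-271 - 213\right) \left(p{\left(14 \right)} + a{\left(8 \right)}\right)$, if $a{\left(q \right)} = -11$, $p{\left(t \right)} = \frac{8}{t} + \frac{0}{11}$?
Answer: $\frac{35332}{7} \approx 5047.4$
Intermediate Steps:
$p{\left(t \right)} = \frac{8}{t}$ ($p{\left(t \right)} = \frac{8}{t} + 0 \cdot \frac{1}{11} = \frac{8}{t} + 0 = \frac{8}{t}$)
$\left(-271 - 213\right) \left(p{\left(14 \right)} + a{\left(8 \right)}\right) = \left(-271 - 213\right) \left(\frac{8}{14} - 11\right) = - 484 \left(8 \cdot \frac{1}{14} - 11\right) = - 484 \left(\frac{4}{7} - 11\right) = \left(-484\right) \left(- \frac{73}{7}\right) = \frac{35332}{7}$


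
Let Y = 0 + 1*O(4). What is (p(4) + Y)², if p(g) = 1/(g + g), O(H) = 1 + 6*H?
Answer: 40401/64 ≈ 631.27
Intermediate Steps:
p(g) = 1/(2*g)
Y = 25 (Y = 0 + 1*(1 + 6*4) = 0 + 1*(1 + 24) = 0 + 1*25 = 0 + 25 = 25)
(p(4) + Y)² = ((½)/4 + 25)² = ((½)*(¼) + 25)² = (⅛ + 25)² = (201/8)² = 40401/64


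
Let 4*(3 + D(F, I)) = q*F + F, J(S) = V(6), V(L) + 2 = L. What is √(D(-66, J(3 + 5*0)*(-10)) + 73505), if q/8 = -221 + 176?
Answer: √317702/2 ≈ 281.83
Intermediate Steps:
q = -360 (q = 8*(-221 + 176) = 8*(-45) = -360)
V(L) = -2 + L
J(S) = 4 (J(S) = -2 + 6 = 4)
D(F, I) = -3 - 359*F/4 (D(F, I) = -3 + (-360*F + F)/4 = -3 + (-359*F)/4 = -3 - 359*F/4)
√(D(-66, J(3 + 5*0)*(-10)) + 73505) = √((-3 - 359/4*(-66)) + 73505) = √((-3 + 11847/2) + 73505) = √(11841/2 + 73505) = √(158851/2) = √317702/2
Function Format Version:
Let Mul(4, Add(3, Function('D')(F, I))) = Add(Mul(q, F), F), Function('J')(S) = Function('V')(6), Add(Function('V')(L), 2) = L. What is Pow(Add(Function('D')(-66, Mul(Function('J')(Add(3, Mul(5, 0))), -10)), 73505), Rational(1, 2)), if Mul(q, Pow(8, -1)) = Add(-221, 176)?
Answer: Mul(Rational(1, 2), Pow(317702, Rational(1, 2))) ≈ 281.83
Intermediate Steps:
q = -360 (q = Mul(8, Add(-221, 176)) = Mul(8, -45) = -360)
Function('V')(L) = Add(-2, L)
Function('J')(S) = 4 (Function('J')(S) = Add(-2, 6) = 4)
Function('D')(F, I) = Add(-3, Mul(Rational(-359, 4), F)) (Function('D')(F, I) = Add(-3, Mul(Rational(1, 4), Add(Mul(-360, F), F))) = Add(-3, Mul(Rational(1, 4), Mul(-359, F))) = Add(-3, Mul(Rational(-359, 4), F)))
Pow(Add(Function('D')(-66, Mul(Function('J')(Add(3, Mul(5, 0))), -10)), 73505), Rational(1, 2)) = Pow(Add(Add(-3, Mul(Rational(-359, 4), -66)), 73505), Rational(1, 2)) = Pow(Add(Add(-3, Rational(11847, 2)), 73505), Rational(1, 2)) = Pow(Add(Rational(11841, 2), 73505), Rational(1, 2)) = Pow(Rational(158851, 2), Rational(1, 2)) = Mul(Rational(1, 2), Pow(317702, Rational(1, 2)))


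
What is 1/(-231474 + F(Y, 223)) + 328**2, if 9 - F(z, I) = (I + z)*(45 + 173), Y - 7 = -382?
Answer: 21337027135/198329 ≈ 1.0758e+5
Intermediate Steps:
Y = -375 (Y = 7 - 382 = -375)
F(z, I) = 9 - 218*I - 218*z (F(z, I) = 9 - (I + z)*(45 + 173) = 9 - (I + z)*218 = 9 - (218*I + 218*z) = 9 + (-218*I - 218*z) = 9 - 218*I - 218*z)
1/(-231474 + F(Y, 223)) + 328**2 = 1/(-231474 + (9 - 218*223 - 218*(-375))) + 328**2 = 1/(-231474 + (9 - 48614 + 81750)) + 107584 = 1/(-231474 + 33145) + 107584 = 1/(-198329) + 107584 = -1/198329 + 107584 = 21337027135/198329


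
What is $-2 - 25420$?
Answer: $-25422$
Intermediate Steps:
$-2 - 25420 = -25422$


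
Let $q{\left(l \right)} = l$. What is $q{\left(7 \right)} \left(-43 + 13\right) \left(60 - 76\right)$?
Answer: $3360$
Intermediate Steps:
$q{\left(7 \right)} \left(-43 + 13\right) \left(60 - 76\right) = 7 \left(-43 + 13\right) \left(60 - 76\right) = 7 \left(\left(-30\right) \left(-16\right)\right) = 7 \cdot 480 = 3360$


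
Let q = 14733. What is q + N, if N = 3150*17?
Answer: 68283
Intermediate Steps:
N = 53550
q + N = 14733 + 53550 = 68283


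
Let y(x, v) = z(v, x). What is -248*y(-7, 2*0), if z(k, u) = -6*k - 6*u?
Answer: -10416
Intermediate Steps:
y(x, v) = -6*v - 6*x
-248*y(-7, 2*0) = -248*(-12*0 - 6*(-7)) = -248*(-6*0 + 42) = -248*(0 + 42) = -248*42 = -10416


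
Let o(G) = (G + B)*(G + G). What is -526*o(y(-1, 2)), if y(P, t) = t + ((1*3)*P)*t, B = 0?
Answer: -16832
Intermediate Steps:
y(P, t) = t + 3*P*t (y(P, t) = t + (3*P)*t = t + 3*P*t)
o(G) = 2*G² (o(G) = (G + 0)*(G + G) = G*(2*G) = 2*G²)
-526*o(y(-1, 2)) = -1052*(2*(1 + 3*(-1)))² = -1052*(2*(1 - 3))² = -1052*(2*(-2))² = -1052*(-4)² = -1052*16 = -526*32 = -16832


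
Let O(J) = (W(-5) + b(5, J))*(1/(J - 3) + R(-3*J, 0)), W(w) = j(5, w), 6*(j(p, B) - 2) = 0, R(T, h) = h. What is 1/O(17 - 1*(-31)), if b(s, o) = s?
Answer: 45/7 ≈ 6.4286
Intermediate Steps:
j(p, B) = 2 (j(p, B) = 2 + (⅙)*0 = 2 + 0 = 2)
W(w) = 2
O(J) = 7/(-3 + J) (O(J) = (2 + 5)*(1/(J - 3) + 0) = 7*(1/(-3 + J) + 0) = 7/(-3 + J))
1/O(17 - 1*(-31)) = 1/(7/(-3 + (17 - 1*(-31)))) = 1/(7/(-3 + (17 + 31))) = 1/(7/(-3 + 48)) = 1/(7/45) = 45/7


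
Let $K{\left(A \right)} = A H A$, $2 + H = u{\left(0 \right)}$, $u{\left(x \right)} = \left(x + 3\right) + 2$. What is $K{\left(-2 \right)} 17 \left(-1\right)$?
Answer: $-204$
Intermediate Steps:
$u{\left(x \right)} = 5 + x$ ($u{\left(x \right)} = \left(3 + x\right) + 2 = 5 + x$)
$H = 3$ ($H = -2 + \left(5 + 0\right) = -2 + 5 = 3$)
$K{\left(A \right)} = 3 A^{2}$ ($K{\left(A \right)} = A 3 A = 3 A A = 3 A^{2}$)
$K{\left(-2 \right)} 17 \left(-1\right) = 3 \left(-2\right)^{2} \cdot 17 \left(-1\right) = 3 \cdot 4 \cdot 17 \left(-1\right) = 12 \cdot 17 \left(-1\right) = 204 \left(-1\right) = -204$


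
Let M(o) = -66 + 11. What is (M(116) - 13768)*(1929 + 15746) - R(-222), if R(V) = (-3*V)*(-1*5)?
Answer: -244318195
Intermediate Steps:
M(o) = -55
R(V) = 15*V (R(V) = -3*V*(-5) = 15*V)
(M(116) - 13768)*(1929 + 15746) - R(-222) = (-55 - 13768)*(1929 + 15746) - 15*(-222) = -13823*17675 - 1*(-3330) = -244321525 + 3330 = -244318195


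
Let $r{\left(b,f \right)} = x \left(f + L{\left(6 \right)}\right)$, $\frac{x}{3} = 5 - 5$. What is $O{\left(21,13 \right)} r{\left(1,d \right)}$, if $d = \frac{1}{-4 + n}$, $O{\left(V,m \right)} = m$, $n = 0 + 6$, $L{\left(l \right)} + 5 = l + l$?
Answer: $0$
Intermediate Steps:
$x = 0$ ($x = 3 \left(5 - 5\right) = 3 \cdot 0 = 0$)
$L{\left(l \right)} = -5 + 2 l$ ($L{\left(l \right)} = -5 + \left(l + l\right) = -5 + 2 l$)
$n = 6$
$d = \frac{1}{2}$ ($d = \frac{1}{-4 + 6} = \frac{1}{2} \approx 0.5$)
$r{\left(b,f \right)} = 0$ ($r{\left(b,f \right)} = 0 \left(f + \left(-5 + 2 \cdot 6\right)\right) = 0 \left(f + \left(-5 + 12\right)\right) = 0 \left(f + 7\right) = 0 \left(7 + f\right) = 0$)
$O{\left(21,13 \right)} r{\left(1,d \right)} = 13 \cdot 0 = 0$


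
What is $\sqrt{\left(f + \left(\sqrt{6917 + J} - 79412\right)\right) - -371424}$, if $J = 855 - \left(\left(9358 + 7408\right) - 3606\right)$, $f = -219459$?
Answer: $\sqrt{72553 + 2 i \sqrt{1347}} \approx 269.36 + 0.136 i$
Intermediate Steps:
$J = -12305$ ($J = 855 - \left(16766 - 3606\right) = 855 - 13160 = -12305$)
$\sqrt{\left(f + \left(\sqrt{6917 + J} - 79412\right)\right) - -371424} = \sqrt{\left(-219459 + \left(\sqrt{6917 - 12305} - 79412\right)\right) - -371424} = \sqrt{\left(-219459 - \left(79412 - \sqrt{-5388}\right)\right) + 371424} = \sqrt{\left(-219459 - \left(79412 - 2 i \sqrt{1347}\right)\right) + 371424} = \sqrt{\left(-298871 + 2 i \sqrt{1347}\right) + 371424} = \sqrt{72553 + 2 i \sqrt{1347}}$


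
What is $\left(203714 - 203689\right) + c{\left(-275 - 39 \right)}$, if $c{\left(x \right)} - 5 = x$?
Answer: $-284$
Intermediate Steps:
$c{\left(x \right)} = 5 + x$
$\left(203714 - 203689\right) + c{\left(-275 - 39 \right)} = \left(203714 - 203689\right) + \left(5 - 314\right) = 25 + \left(5 - 314\right) = 25 - 309 = -284$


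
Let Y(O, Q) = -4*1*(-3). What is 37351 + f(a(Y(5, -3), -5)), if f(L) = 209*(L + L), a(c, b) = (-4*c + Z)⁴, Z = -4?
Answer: 3056292839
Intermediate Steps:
Y(O, Q) = 12 (Y(O, Q) = -4*(-3) = 12)
a(c, b) = (-4 - 4*c)⁴ (a(c, b) = (-4*c - 4)⁴ = (-4 - 4*c)⁴)
f(L) = 418*L (f(L) = 209*(2*L) = 418*L)
37351 + f(a(Y(5, -3), -5)) = 37351 + 418*(256*(1 + 12)⁴) = 37351 + 418*(256*13⁴) = 37351 + 418*(256*28561) = 37351 + 418*7311616 = 37351 + 3056255488 = 3056292839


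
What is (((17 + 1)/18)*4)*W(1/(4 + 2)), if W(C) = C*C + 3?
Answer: 109/9 ≈ 12.111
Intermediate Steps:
W(C) = 3 + C**2 (W(C) = C**2 + 3 = 3 + C**2)
(((17 + 1)/18)*4)*W(1/(4 + 2)) = (((17 + 1)/18)*4)*(3 + (1/(4 + 2))**2) = ((18*(1/18))*4)*(3 + (1/6)**2) = (1*4)*(3 + (1/6)**2) = 4*(3 + 1/36) = 4*(109/36) = 109/9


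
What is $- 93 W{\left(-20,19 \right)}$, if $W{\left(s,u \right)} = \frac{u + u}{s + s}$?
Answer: $\frac{1767}{20} \approx 88.35$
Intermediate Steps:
$W{\left(s,u \right)} = \frac{u}{s}$ ($W{\left(s,u \right)} = \frac{2 u}{2 s} = 2 u \frac{1}{2 s} = \frac{u}{s}$)
$- 93 W{\left(-20,19 \right)} = - 93 \frac{19}{-20} = - 93 \cdot 19 \left(- \frac{1}{20}\right) = \left(-93\right) \left(- \frac{19}{20}\right) = \frac{1767}{20}$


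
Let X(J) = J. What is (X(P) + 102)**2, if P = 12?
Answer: 12996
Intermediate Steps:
(X(P) + 102)**2 = (12 + 102)**2 = 114**2 = 12996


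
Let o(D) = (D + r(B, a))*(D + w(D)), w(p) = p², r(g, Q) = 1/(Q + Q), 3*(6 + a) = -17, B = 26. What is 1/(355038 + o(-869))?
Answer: -5/3275785184 ≈ -1.5264e-9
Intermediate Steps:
a = -35/3 (a = -6 + (⅓)*(-17) = -6 - 17/3 = -35/3 ≈ -11.667)
r(g, Q) = 1/(2*Q)
o(D) = (-3/70 + D)*(D + D²) (o(D) = (D + 1/(2*(-35/3)))*(D + D²) = (D + (½)*(-3/35))*(D + D²) = (D - 3/70)*(D + D²) = (-3/70 + D)*(D + D²))
1/(355038 + o(-869)) = 1/(355038 + (1/70)*(-869)*(-3 + 67*(-869) + 70*(-869)²)) = 1/(355038 + (1/70)*(-869)*(-3 - 58223 + 70*755161)) = 1/(355038 + (1/70)*(-869)*(-3 - 58223 + 52861270)) = 1/(355038 + (1/70)*(-869)*52803044) = 1/(355038 - 3277560374/5) = 1/(-3275785184/5) = -5/3275785184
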